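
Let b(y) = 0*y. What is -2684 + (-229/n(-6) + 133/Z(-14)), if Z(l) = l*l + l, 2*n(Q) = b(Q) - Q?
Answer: -215249/78 ≈ -2759.6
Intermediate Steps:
b(y) = 0
n(Q) = -Q/2 (n(Q) = (0 - Q)/2 = (-Q)/2 = -Q/2)
Z(l) = l + l² (Z(l) = l² + l = l + l²)
-2684 + (-229/n(-6) + 133/Z(-14)) = -2684 + (-229/((-½*(-6))) + 133/((-14*(1 - 14)))) = -2684 + (-229/3 + 133/((-14*(-13)))) = -2684 + (-229*⅓ + 133/182) = -2684 + (-229/3 + 133*(1/182)) = -2684 + (-229/3 + 19/26) = -2684 - 5897/78 = -215249/78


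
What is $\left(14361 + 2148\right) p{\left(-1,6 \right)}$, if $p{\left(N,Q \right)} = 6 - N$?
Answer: $115563$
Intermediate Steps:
$\left(14361 + 2148\right) p{\left(-1,6 \right)} = \left(14361 + 2148\right) \left(6 - -1\right) = 16509 \left(6 + 1\right) = 16509 \cdot 7 = 115563$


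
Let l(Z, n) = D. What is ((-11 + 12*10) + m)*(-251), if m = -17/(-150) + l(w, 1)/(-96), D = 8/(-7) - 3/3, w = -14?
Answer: -460203229/16800 ≈ -27393.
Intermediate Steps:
D = -15/7 (D = 8*(-1/7) - 3*1/3 = -8/7 - 1 = -15/7 ≈ -2.1429)
l(Z, n) = -15/7
m = 2279/16800 (m = -17/(-150) - 15/7/(-96) = -17*(-1/150) - 15/7*(-1/96) = 17/150 + 5/224 = 2279/16800 ≈ 0.13565)
((-11 + 12*10) + m)*(-251) = ((-11 + 12*10) + 2279/16800)*(-251) = ((-11 + 120) + 2279/16800)*(-251) = (109 + 2279/16800)*(-251) = (1833479/16800)*(-251) = -460203229/16800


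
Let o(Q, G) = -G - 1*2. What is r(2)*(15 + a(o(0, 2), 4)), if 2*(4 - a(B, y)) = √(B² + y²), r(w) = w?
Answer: 38 - 4*√2 ≈ 32.343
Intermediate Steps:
o(Q, G) = -2 - G (o(Q, G) = -G - 2 = -2 - G)
a(B, y) = 4 - √(B² + y²)/2
r(2)*(15 + a(o(0, 2), 4)) = 2*(15 + (4 - √((-2 - 1*2)² + 4²)/2)) = 2*(15 + (4 - √((-2 - 2)² + 16)/2)) = 2*(15 + (4 - √((-4)² + 16)/2)) = 2*(15 + (4 - √(16 + 16)/2)) = 2*(15 + (4 - 2*√2)) = 2*(19 - 2*√2) = 38 - 4*√2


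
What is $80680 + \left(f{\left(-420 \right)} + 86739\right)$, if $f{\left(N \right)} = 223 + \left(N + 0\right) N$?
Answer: $344042$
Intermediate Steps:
$f{\left(N \right)} = 223 + N^{2}$ ($f{\left(N \right)} = 223 + N N = 223 + N^{2}$)
$80680 + \left(f{\left(-420 \right)} + 86739\right) = 80680 + \left(\left(223 + \left(-420\right)^{2}\right) + 86739\right) = 80680 + \left(\left(223 + 176400\right) + 86739\right) = 80680 + \left(176623 + 86739\right) = 80680 + 263362 = 344042$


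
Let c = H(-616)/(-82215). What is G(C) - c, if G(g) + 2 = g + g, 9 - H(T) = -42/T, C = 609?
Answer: 1466277251/1205820 ≈ 1216.0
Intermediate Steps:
H(T) = 9 + 42/T (H(T) = 9 - (-42)/T = 9 + 42/T)
G(g) = -2 + 2*g (G(g) = -2 + (g + g) = -2 + 2*g)
c = -131/1205820 (c = (9 + 42/(-616))/(-82215) = (9 + 42*(-1/616))*(-1/82215) = (9 - 3/44)*(-1/82215) = (393/44)*(-1/82215) = -131/1205820 ≈ -0.00010864)
G(C) - c = (-2 + 2*609) - 1*(-131/1205820) = (-2 + 1218) + 131/1205820 = 1216 + 131/1205820 = 1466277251/1205820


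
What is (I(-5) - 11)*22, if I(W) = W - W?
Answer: -242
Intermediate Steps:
I(W) = 0
(I(-5) - 11)*22 = (0 - 11)*22 = -11*22 = -242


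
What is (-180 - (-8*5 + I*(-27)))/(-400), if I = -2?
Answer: 97/200 ≈ 0.48500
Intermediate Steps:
(-180 - (-8*5 + I*(-27)))/(-400) = (-180 - (-8*5 - 2*(-27)))/(-400) = (-180 - (-40 + 54))*(-1/400) = (-180 - 1*14)*(-1/400) = (-180 - 14)*(-1/400) = -194*(-1/400) = 97/200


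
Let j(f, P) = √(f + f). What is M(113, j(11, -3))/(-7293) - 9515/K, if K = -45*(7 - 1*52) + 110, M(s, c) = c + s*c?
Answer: -1903/427 - 38*√22/2431 ≈ -4.5300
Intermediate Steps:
j(f, P) = √2*√f (j(f, P) = √(2*f) = √2*√f)
M(s, c) = c + c*s
K = 2135 (K = -45*(7 - 52) + 110 = -45*(-45) + 110 = 2025 + 110 = 2135)
M(113, j(11, -3))/(-7293) - 9515/K = ((√2*√11)*(1 + 113))/(-7293) - 9515/2135 = (√22*114)*(-1/7293) - 9515*1/2135 = (114*√22)*(-1/7293) - 1903/427 = -38*√22/2431 - 1903/427 = -1903/427 - 38*√22/2431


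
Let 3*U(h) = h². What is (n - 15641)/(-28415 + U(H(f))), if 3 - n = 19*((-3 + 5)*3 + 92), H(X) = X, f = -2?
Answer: 52500/85241 ≈ 0.61590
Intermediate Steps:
U(h) = h²/3
n = -1859 (n = 3 - 19*((-3 + 5)*3 + 92) = 3 - 19*(2*3 + 92) = 3 - 19*(6 + 92) = 3 - 19*98 = 3 - 1*1862 = 3 - 1862 = -1859)
(n - 15641)/(-28415 + U(H(f))) = (-1859 - 15641)/(-28415 + (⅓)*(-2)²) = -17500/(-28415 + (⅓)*4) = -17500/(-28415 + 4/3) = -17500/(-85241/3) = -17500*(-3/85241) = 52500/85241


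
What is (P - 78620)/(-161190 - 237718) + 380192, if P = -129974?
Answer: 75830919465/199454 ≈ 3.8019e+5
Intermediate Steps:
(P - 78620)/(-161190 - 237718) + 380192 = (-129974 - 78620)/(-161190 - 237718) + 380192 = -208594/(-398908) + 380192 = -208594*(-1/398908) + 380192 = 104297/199454 + 380192 = 75830919465/199454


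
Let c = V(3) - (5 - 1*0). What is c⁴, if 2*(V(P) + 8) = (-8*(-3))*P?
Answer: 279841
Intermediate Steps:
V(P) = -8 + 12*P (V(P) = -8 + ((-8*(-3))*P)/2 = -8 + ((-2*(-12))*P)/2 = -8 + (24*P)/2 = -8 + 12*P)
c = 23 (c = (-8 + 12*3) - (5 - 1*0) = (-8 + 36) - (5 + 0) = 28 - 1*5 = 28 - 5 = 23)
c⁴ = 23⁴ = 279841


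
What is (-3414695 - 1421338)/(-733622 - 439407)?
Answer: 4836033/1173029 ≈ 4.1227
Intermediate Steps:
(-3414695 - 1421338)/(-733622 - 439407) = -4836033/(-1173029) = -4836033*(-1/1173029) = 4836033/1173029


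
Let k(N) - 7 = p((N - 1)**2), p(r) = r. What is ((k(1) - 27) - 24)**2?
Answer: 1936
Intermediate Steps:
k(N) = 7 + (-1 + N)**2 (k(N) = 7 + (N - 1)**2 = 7 + (-1 + N)**2)
((k(1) - 27) - 24)**2 = (((7 + (-1 + 1)**2) - 27) - 24)**2 = (((7 + 0**2) - 27) - 24)**2 = (((7 + 0) - 27) - 24)**2 = ((7 - 27) - 24)**2 = (-20 - 24)**2 = (-44)**2 = 1936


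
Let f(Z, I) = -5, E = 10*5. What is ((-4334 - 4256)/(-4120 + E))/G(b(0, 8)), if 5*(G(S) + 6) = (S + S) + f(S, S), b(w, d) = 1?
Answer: -4295/13431 ≈ -0.31978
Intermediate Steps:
E = 50
G(S) = -7 + 2*S/5 (G(S) = -6 + ((S + S) - 5)/5 = -6 + (2*S - 5)/5 = -6 + (-5 + 2*S)/5 = -6 + (-1 + 2*S/5) = -7 + 2*S/5)
((-4334 - 4256)/(-4120 + E))/G(b(0, 8)) = ((-4334 - 4256)/(-4120 + 50))/(-7 + (⅖)*1) = (-8590/(-4070))/(-7 + ⅖) = (-8590*(-1/4070))/(-33/5) = (859/407)*(-5/33) = -4295/13431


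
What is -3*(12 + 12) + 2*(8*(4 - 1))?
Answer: -24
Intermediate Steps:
-3*(12 + 12) + 2*(8*(4 - 1)) = -3*24 + 2*(8*3) = -72 + 2*24 = -72 + 48 = -24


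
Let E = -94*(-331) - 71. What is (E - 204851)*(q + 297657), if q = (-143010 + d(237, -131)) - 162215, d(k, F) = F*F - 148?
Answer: -1641616560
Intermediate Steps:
d(k, F) = -148 + F² (d(k, F) = F² - 148 = -148 + F²)
E = 31043 (E = 31114 - 71 = 31043)
q = -288212 (q = (-143010 + (-148 + (-131)²)) - 162215 = (-143010 + (-148 + 17161)) - 162215 = (-143010 + 17013) - 162215 = -125997 - 162215 = -288212)
(E - 204851)*(q + 297657) = (31043 - 204851)*(-288212 + 297657) = -173808*9445 = -1641616560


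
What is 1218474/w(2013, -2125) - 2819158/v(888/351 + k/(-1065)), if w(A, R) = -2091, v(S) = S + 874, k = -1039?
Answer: -96417646290588/25403692127 ≈ -3795.4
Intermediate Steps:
v(S) = 874 + S
1218474/w(2013, -2125) - 2819158/v(888/351 + k/(-1065)) = 1218474/(-2091) - 2819158/(874 + (888/351 - 1039/(-1065))) = 1218474*(-1/2091) - 2819158/(874 + (888*(1/351) - 1039*(-1/1065))) = -406158/697 - 2819158/(874 + (296/117 + 1039/1065)) = -406158/697 - 2819158/(874 + 145601/41535) = -406158/697 - 2819158/36447191/41535 = -406158/697 - 2819158*41535/36447191 = -406158/697 - 117093727530/36447191 = -96417646290588/25403692127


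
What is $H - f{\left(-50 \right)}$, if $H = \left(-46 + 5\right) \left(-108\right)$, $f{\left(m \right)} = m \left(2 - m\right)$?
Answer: $7028$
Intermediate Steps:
$H = 4428$ ($H = \left(-41\right) \left(-108\right) = 4428$)
$H - f{\left(-50 \right)} = 4428 - - 50 \left(2 - -50\right) = 4428 - - 50 \left(2 + 50\right) = 4428 - \left(-50\right) 52 = 4428 - -2600 = 4428 + 2600 = 7028$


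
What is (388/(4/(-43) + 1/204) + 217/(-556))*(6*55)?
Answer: -312268069905/214894 ≈ -1.4531e+6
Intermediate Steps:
(388/(4/(-43) + 1/204) + 217/(-556))*(6*55) = (388/(4*(-1/43) + 1*(1/204)) + 217*(-1/556))*330 = (388/(-4/43 + 1/204) - 217/556)*330 = (388/(-773/8772) - 217/556)*330 = (388*(-8772/773) - 217/556)*330 = (-3403536/773 - 217/556)*330 = -1892533757/429788*330 = -312268069905/214894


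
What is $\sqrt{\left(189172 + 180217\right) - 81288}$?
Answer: $11 \sqrt{2381} \approx 536.75$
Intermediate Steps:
$\sqrt{\left(189172 + 180217\right) - 81288} = \sqrt{369389 - 81288} = \sqrt{288101} = 11 \sqrt{2381}$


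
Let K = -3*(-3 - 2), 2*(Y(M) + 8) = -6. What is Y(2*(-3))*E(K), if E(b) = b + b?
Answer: -330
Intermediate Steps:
Y(M) = -11 (Y(M) = -8 + (1/2)*(-6) = -8 - 3 = -11)
K = 15 (K = -3*(-5) = 15)
E(b) = 2*b
Y(2*(-3))*E(K) = -22*15 = -11*30 = -330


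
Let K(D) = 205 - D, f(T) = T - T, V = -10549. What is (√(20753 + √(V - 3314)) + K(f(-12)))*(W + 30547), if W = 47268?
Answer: 15952075 + 77815*√(20753 + I*√13863) ≈ 2.7162e+7 + 31799.0*I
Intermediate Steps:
f(T) = 0
(√(20753 + √(V - 3314)) + K(f(-12)))*(W + 30547) = (√(20753 + √(-10549 - 3314)) + (205 - 1*0))*(47268 + 30547) = (√(20753 + √(-13863)) + (205 + 0))*77815 = (√(20753 + I*√13863) + 205)*77815 = (205 + √(20753 + I*√13863))*77815 = 15952075 + 77815*√(20753 + I*√13863)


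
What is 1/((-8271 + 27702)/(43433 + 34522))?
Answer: 25985/6477 ≈ 4.0119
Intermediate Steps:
1/((-8271 + 27702)/(43433 + 34522)) = 1/(19431/77955) = 1/(19431*(1/77955)) = 1/(6477/25985) = 25985/6477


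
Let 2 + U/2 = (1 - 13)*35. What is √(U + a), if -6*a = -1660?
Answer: I*√5106/3 ≈ 23.819*I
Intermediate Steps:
a = 830/3 (a = -⅙*(-1660) = 830/3 ≈ 276.67)
U = -844 (U = -4 + 2*((1 - 13)*35) = -4 + 2*(-12*35) = -4 + 2*(-420) = -4 - 840 = -844)
√(U + a) = √(-844 + 830/3) = √(-1702/3) = I*√5106/3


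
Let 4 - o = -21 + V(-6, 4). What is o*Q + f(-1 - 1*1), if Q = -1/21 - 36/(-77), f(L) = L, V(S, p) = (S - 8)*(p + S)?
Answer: -251/77 ≈ -3.2597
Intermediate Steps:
V(S, p) = (-8 + S)*(S + p)
Q = 97/231 (Q = -1*1/21 - 36*(-1/77) = -1/21 + 36/77 = 97/231 ≈ 0.41991)
o = -3 (o = 4 - (-21 + ((-6)² - 8*(-6) - 8*4 - 6*4)) = 4 - (-21 + (36 + 48 - 32 - 24)) = 4 - (-21 + 28) = 4 - 1*7 = 4 - 7 = -3)
o*Q + f(-1 - 1*1) = -3*97/231 + (-1 - 1*1) = -97/77 + (-1 - 1) = -97/77 - 2 = -251/77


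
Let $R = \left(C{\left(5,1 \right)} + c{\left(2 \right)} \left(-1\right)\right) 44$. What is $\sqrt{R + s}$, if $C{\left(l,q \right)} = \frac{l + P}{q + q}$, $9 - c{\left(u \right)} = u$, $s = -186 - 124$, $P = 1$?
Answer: $9 i \sqrt{6} \approx 22.045 i$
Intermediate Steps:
$s = -310$
$c{\left(u \right)} = 9 - u$
$C{\left(l,q \right)} = \frac{1 + l}{2 q}$ ($C{\left(l,q \right)} = \frac{l + 1}{q + q} = \frac{1 + l}{2 q}$)
$R = -176$ ($R = \left(\frac{1 + 5}{2 \cdot 1} + \left(9 - 2\right) \left(-1\right)\right) 44 = \left(\frac{1}{2} \cdot 1 \cdot 6 + \left(9 - 2\right) \left(-1\right)\right) 44 = \left(3 + 7 \left(-1\right)\right) 44 = \left(3 - 7\right) 44 = \left(-4\right) 44 = -176$)
$\sqrt{R + s} = \sqrt{-176 - 310} = \sqrt{-486} = 9 i \sqrt{6}$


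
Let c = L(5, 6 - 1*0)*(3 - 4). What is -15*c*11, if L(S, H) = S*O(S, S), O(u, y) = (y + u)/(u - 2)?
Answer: 2750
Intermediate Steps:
O(u, y) = (u + y)/(-2 + u)
L(S, H) = 2*S²/(-2 + S) (L(S, H) = S*((S + S)/(-2 + S)) = S*((2*S)/(-2 + S)) = S*(2*S/(-2 + S)) = 2*S²/(-2 + S))
c = -50/3 (c = (2*5²/(-2 + 5))*(3 - 4) = (2*25/3)*(-1) = (2*25*(⅓))*(-1) = (50/3)*(-1) = -50/3 ≈ -16.667)
-15*c*11 = -15*(-50/3)*11 = 250*11 = 2750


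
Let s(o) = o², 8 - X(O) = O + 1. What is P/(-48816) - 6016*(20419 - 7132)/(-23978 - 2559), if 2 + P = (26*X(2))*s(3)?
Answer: 243878502991/80964387 ≈ 3012.2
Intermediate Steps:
X(O) = 7 - O (X(O) = 8 - (O + 1) = 8 - (1 + O) = 8 + (-1 - O) = 7 - O)
P = 1168 (P = -2 + (26*(7 - 1*2))*3² = -2 + (26*(7 - 2))*9 = -2 + (26*5)*9 = -2 + 130*9 = -2 + 1170 = 1168)
P/(-48816) - 6016*(20419 - 7132)/(-23978 - 2559) = 1168/(-48816) - 6016*(20419 - 7132)/(-23978 - 2559) = 1168*(-1/48816) - 6016/((-26537/13287)) = -73/3051 - 6016/((-26537*1/13287)) = -73/3051 - 6016/(-26537/13287) = -73/3051 - 6016*(-13287/26537) = -73/3051 + 79934592/26537 = 243878502991/80964387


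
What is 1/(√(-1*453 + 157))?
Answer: -I*√74/148 ≈ -0.058124*I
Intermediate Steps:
1/(√(-1*453 + 157)) = 1/(√(-453 + 157)) = 1/(√(-296)) = 1/(2*I*√74) = -I*√74/148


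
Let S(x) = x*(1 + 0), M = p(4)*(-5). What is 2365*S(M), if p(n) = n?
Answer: -47300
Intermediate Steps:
M = -20 (M = 4*(-5) = -20)
S(x) = x (S(x) = x*1 = x)
2365*S(M) = 2365*(-20) = -47300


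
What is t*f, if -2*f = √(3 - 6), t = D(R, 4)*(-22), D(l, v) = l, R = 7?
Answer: 77*I*√3 ≈ 133.37*I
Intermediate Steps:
t = -154 (t = 7*(-22) = -154)
f = -I*√3/2 (f = -√(3 - 6)/2 = -I*√3/2 ≈ -0.86602*I)
t*f = -(-77)*I*√3 = 77*I*√3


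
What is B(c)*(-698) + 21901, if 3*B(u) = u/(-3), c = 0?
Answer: 21901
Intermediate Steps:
B(u) = -u/9 (B(u) = (u/(-3))/3 = (u*(-1/3))/3 = (-u/3)/3 = -u/9)
B(c)*(-698) + 21901 = -1/9*0*(-698) + 21901 = 0*(-698) + 21901 = 0 + 21901 = 21901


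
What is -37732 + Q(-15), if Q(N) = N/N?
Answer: -37731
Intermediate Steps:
Q(N) = 1
-37732 + Q(-15) = -37732 + 1 = -37731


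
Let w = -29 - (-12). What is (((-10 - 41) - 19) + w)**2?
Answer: 7569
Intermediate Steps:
w = -17 (w = -29 - 1*(-12) = -29 + 12 = -17)
(((-10 - 41) - 19) + w)**2 = (((-10 - 41) - 19) - 17)**2 = ((-51 - 19) - 17)**2 = (-70 - 17)**2 = (-87)**2 = 7569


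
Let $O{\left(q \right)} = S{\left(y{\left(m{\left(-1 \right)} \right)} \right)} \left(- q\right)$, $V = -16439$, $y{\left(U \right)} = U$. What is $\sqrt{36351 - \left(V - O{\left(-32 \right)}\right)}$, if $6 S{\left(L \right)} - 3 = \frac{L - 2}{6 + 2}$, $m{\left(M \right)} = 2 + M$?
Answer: $\frac{4 \sqrt{29703}}{3} \approx 229.79$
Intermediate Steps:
$S{\left(L \right)} = \frac{11}{24} + \frac{L}{48}$ ($S{\left(L \right)} = \frac{1}{2} + \frac{\left(L - 2\right) \frac{1}{6 + 2}}{6} = \frac{1}{2} + \frac{\left(-2 + L\right) \frac{1}{8}}{6} = \frac{1}{2} + \frac{- \frac{1}{4} + \frac{L}{8}}{6} = \frac{1}{2} + \left(- \frac{1}{24} + \frac{L}{48}\right) = \frac{11}{24} + \frac{L}{48}$)
$O{\left(q \right)} = - \frac{23 q}{48}$ ($O{\left(q \right)} = \left(\frac{11}{24} + \frac{2 - 1}{48}\right) \left(- q\right) = \left(\frac{11}{24} + \frac{1}{48} \cdot 1\right) \left(- q\right) = \left(\frac{11}{24} + \frac{1}{48}\right) \left(- q\right) = \frac{23 \left(- q\right)}{48} = - \frac{23 q}{48}$)
$\sqrt{36351 - \left(V - O{\left(-32 \right)}\right)} = \sqrt{36351 - - \frac{49363}{3}} = \sqrt{36351 + \left(\frac{46}{3} + 16439\right)} = \sqrt{36351 + \frac{49363}{3}} = \sqrt{\frac{158416}{3}} = \frac{4 \sqrt{29703}}{3}$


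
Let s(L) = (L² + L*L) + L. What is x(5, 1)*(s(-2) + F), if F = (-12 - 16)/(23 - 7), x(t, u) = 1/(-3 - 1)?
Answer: -17/16 ≈ -1.0625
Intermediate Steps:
x(t, u) = -¼ (x(t, u) = 1/(-4) = -¼)
F = -7/4 (F = -28/16 = -28*1/16 = -7/4 ≈ -1.7500)
s(L) = L + 2*L² (s(L) = (L² + L²) + L = 2*L² + L = L + 2*L²)
x(5, 1)*(s(-2) + F) = -(-2*(1 + 2*(-2)) - 7/4)/4 = -(-2*(1 - 4) - 7/4)/4 = -(-2*(-3) - 7/4)/4 = -(6 - 7/4)/4 = -¼*17/4 = -17/16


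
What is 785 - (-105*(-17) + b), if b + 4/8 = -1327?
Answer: 655/2 ≈ 327.50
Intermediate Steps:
b = -2655/2 (b = -½ - 1327 = -2655/2 ≈ -1327.5)
785 - (-105*(-17) + b) = 785 - (-105*(-17) - 2655/2) = 785 - (1785 - 2655/2) = 785 - 1*915/2 = 785 - 915/2 = 655/2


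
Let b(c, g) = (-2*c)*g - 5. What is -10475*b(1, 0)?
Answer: 52375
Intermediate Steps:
b(c, g) = -5 - 2*c*g (b(c, g) = -2*c*g - 5 = -5 - 2*c*g)
-10475*b(1, 0) = -10475*(-5 - 2*1*0) = -10475*(-5 + 0) = -10475*(-5) = 52375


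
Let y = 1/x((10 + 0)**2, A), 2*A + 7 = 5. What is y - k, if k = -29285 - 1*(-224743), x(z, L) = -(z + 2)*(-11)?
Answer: -219303875/1122 ≈ -1.9546e+5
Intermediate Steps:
A = -1 (A = -7/2 + (1/2)*5 = -7/2 + 5/2 = -1)
x(z, L) = 22 + 11*z (x(z, L) = -(2 + z)*(-11) = -(-22 - 11*z) = 22 + 11*z)
y = 1/1122 (y = 1/(22 + 11*(10 + 0)**2) = 1/(22 + 11*10**2) = 1/(22 + 11*100) = 1/(22 + 1100) = 1/1122 ≈ 0.00089127)
k = 195458 (k = -29285 + 224743 = 195458)
y - k = 1/1122 - 1*195458 = 1/1122 - 195458 = -219303875/1122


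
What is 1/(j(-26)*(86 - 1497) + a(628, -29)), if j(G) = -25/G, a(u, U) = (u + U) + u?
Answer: -26/3373 ≈ -0.0077083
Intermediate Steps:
a(u, U) = U + 2*u (a(u, U) = (U + u) + u = U + 2*u)
1/(j(-26)*(86 - 1497) + a(628, -29)) = 1/((-25/(-26))*(86 - 1497) + (-29 + 2*628)) = 1/(-25*(-1/26)*(-1411) + (-29 + 1256)) = 1/((25/26)*(-1411) + 1227) = 1/(-35275/26 + 1227) = 1/(-3373/26) = -26/3373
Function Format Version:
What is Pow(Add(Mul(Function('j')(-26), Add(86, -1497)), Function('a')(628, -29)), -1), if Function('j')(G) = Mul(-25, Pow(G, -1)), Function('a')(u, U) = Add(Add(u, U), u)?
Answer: Rational(-26, 3373) ≈ -0.0077083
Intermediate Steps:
Function('a')(u, U) = Add(U, Mul(2, u)) (Function('a')(u, U) = Add(Add(U, u), u) = Add(U, Mul(2, u)))
Pow(Add(Mul(Function('j')(-26), Add(86, -1497)), Function('a')(628, -29)), -1) = Pow(Add(Mul(Mul(-25, Pow(-26, -1)), Add(86, -1497)), Add(-29, Mul(2, 628))), -1) = Pow(Add(Mul(Mul(-25, Rational(-1, 26)), -1411), Add(-29, 1256)), -1) = Pow(Add(Mul(Rational(25, 26), -1411), 1227), -1) = Pow(Add(Rational(-35275, 26), 1227), -1) = Pow(Rational(-3373, 26), -1) = Rational(-26, 3373)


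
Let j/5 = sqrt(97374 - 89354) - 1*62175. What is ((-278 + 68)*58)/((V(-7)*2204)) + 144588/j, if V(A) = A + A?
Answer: -2067265713/29379491798 - 289176*sqrt(2005)/19328613025 ≈ -0.071034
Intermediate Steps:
j = -310875 + 10*sqrt(2005) (j = 5*(sqrt(97374 - 89354) - 1*62175) = 5*(sqrt(8020) - 62175) = 5*(2*sqrt(2005) - 62175) = 5*(-62175 + 2*sqrt(2005)) = -310875 + 10*sqrt(2005) ≈ -3.1043e+5)
V(A) = 2*A
((-278 + 68)*58)/((V(-7)*2204)) + 144588/j = ((-278 + 68)*58)/(((2*(-7))*2204)) + 144588/(-310875 + 10*sqrt(2005)) = (-210*58)/((-14*2204)) + 144588/(-310875 + 10*sqrt(2005)) = -12180/(-30856) + 144588/(-310875 + 10*sqrt(2005)) = -12180*(-1/30856) + 144588/(-310875 + 10*sqrt(2005)) = 15/38 + 144588/(-310875 + 10*sqrt(2005))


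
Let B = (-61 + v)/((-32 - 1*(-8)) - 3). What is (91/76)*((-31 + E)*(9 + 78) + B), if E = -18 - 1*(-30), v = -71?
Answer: -1349803/684 ≈ -1973.4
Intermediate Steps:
E = 12 (E = -18 + 30 = 12)
B = 44/9 (B = (-61 - 71)/((-32 - 1*(-8)) - 3) = -132/((-32 + 8) - 3) = -132/(-24 - 3) = -132/(-27) = -132*(-1/27) = 44/9 ≈ 4.8889)
(91/76)*((-31 + E)*(9 + 78) + B) = (91/76)*((-31 + 12)*(9 + 78) + 44/9) = (91*(1/76))*(-19*87 + 44/9) = 91*(-1653 + 44/9)/76 = (91/76)*(-14833/9) = -1349803/684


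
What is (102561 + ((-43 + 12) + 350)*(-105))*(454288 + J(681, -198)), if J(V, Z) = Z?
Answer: 31362179940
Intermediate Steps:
(102561 + ((-43 + 12) + 350)*(-105))*(454288 + J(681, -198)) = (102561 + ((-43 + 12) + 350)*(-105))*(454288 - 198) = (102561 + (-31 + 350)*(-105))*454090 = (102561 + 319*(-105))*454090 = (102561 - 33495)*454090 = 69066*454090 = 31362179940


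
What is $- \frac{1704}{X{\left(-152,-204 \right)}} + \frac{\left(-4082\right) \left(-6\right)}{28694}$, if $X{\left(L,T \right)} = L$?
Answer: $\frac{3288585}{272593} \approx 12.064$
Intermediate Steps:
$- \frac{1704}{X{\left(-152,-204 \right)}} + \frac{\left(-4082\right) \left(-6\right)}{28694} = - \frac{1704}{-152} + \frac{\left(-4082\right) \left(-6\right)}{28694} = \left(-1704\right) \left(- \frac{1}{152}\right) + 24492 \cdot \frac{1}{28694} = \frac{213}{19} + \frac{12246}{14347} = \frac{3288585}{272593}$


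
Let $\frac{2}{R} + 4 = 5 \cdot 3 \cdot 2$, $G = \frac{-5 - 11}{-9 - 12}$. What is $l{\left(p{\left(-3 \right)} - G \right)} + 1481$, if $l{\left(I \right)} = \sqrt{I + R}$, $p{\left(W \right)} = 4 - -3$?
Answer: $1481 + \frac{2 \sqrt{117663}}{273} \approx 1483.5$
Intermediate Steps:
$p{\left(W \right)} = 7$ ($p{\left(W \right)} = 4 + 3 = 7$)
$G = \frac{16}{21}$ ($G = - \frac{16}{-21} = \left(-16\right) \left(- \frac{1}{21}\right) = \frac{16}{21} \approx 0.7619$)
$R = \frac{1}{13}$ ($R = \frac{2}{-4 + 5 \cdot 3 \cdot 2} = \frac{2}{-4 + 15 \cdot 2} = \frac{2}{-4 + 30} = \frac{2}{26} = 2 \cdot \frac{1}{26} = \frac{1}{13} \approx 0.076923$)
$l{\left(I \right)} = \sqrt{\frac{1}{13} + I}$ ($l{\left(I \right)} = \sqrt{I + \frac{1}{13}} = \sqrt{\frac{1}{13} + I}$)
$l{\left(p{\left(-3 \right)} - G \right)} + 1481 = \frac{\sqrt{13 + 169 \left(7 - \frac{16}{21}\right)}}{13} + 1481 = \frac{\sqrt{13 + 169 \cdot \frac{131}{21}}}{13} + 1481 = \frac{\sqrt{13 + \frac{22139}{21}}}{13} + 1481 = \frac{\sqrt{\frac{22412}{21}}}{13} + 1481 = \frac{\frac{2}{21} \sqrt{117663}}{13} + 1481 = \frac{2 \sqrt{117663}}{273} + 1481 = 1481 + \frac{2 \sqrt{117663}}{273}$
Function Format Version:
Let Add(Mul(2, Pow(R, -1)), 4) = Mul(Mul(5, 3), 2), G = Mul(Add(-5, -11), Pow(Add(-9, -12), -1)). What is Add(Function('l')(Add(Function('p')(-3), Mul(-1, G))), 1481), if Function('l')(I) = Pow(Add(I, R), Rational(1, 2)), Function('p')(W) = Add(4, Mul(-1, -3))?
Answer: Add(1481, Mul(Rational(2, 273), Pow(117663, Rational(1, 2)))) ≈ 1483.5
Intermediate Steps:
Function('p')(W) = 7 (Function('p')(W) = Add(4, 3) = 7)
G = Rational(16, 21) (G = Mul(-16, Pow(-21, -1)) = Mul(-16, Rational(-1, 21)) = Rational(16, 21) ≈ 0.76190)
R = Rational(1, 13) (R = Mul(2, Pow(Add(-4, Mul(Mul(5, 3), 2)), -1)) = Mul(2, Pow(Add(-4, Mul(15, 2)), -1)) = Mul(2, Pow(Add(-4, 30), -1)) = Mul(2, Pow(26, -1)) = Mul(2, Rational(1, 26)) = Rational(1, 13) ≈ 0.076923)
Function('l')(I) = Pow(Add(Rational(1, 13), I), Rational(1, 2)) (Function('l')(I) = Pow(Add(I, Rational(1, 13)), Rational(1, 2)) = Pow(Add(Rational(1, 13), I), Rational(1, 2)))
Add(Function('l')(Add(Function('p')(-3), Mul(-1, G))), 1481) = Add(Mul(Rational(1, 13), Pow(Add(13, Mul(169, Add(7, Mul(-1, Rational(16, 21))))), Rational(1, 2))), 1481) = Add(Mul(Rational(1, 13), Pow(Add(13, Mul(169, Add(7, Rational(-16, 21)))), Rational(1, 2))), 1481) = Add(Mul(Rational(1, 13), Pow(Add(13, Mul(169, Rational(131, 21))), Rational(1, 2))), 1481) = Add(Mul(Rational(1, 13), Pow(Add(13, Rational(22139, 21)), Rational(1, 2))), 1481) = Add(Mul(Rational(1, 13), Pow(Rational(22412, 21), Rational(1, 2))), 1481) = Add(Mul(Rational(1, 13), Mul(Rational(2, 21), Pow(117663, Rational(1, 2)))), 1481) = Add(Mul(Rational(2, 273), Pow(117663, Rational(1, 2))), 1481) = Add(1481, Mul(Rational(2, 273), Pow(117663, Rational(1, 2))))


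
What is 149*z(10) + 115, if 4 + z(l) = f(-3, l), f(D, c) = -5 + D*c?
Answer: -5696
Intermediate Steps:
z(l) = -9 - 3*l (z(l) = -4 + (-5 - 3*l) = -9 - 3*l)
149*z(10) + 115 = 149*(-9 - 3*10) + 115 = 149*(-9 - 30) + 115 = 149*(-39) + 115 = -5811 + 115 = -5696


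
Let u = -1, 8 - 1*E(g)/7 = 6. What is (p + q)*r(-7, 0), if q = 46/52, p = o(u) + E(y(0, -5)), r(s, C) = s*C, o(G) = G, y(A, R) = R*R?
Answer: 0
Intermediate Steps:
y(A, R) = R²
E(g) = 14 (E(g) = 56 - 7*6 = 56 - 42 = 14)
r(s, C) = C*s
p = 13 (p = -1 + 14 = 13)
q = 23/26 (q = 46*(1/52) = 23/26 ≈ 0.88461)
(p + q)*r(-7, 0) = (13 + 23/26)*(0*(-7)) = (361/26)*0 = 0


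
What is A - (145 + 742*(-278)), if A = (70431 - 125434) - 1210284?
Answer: -1059156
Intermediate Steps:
A = -1265287 (A = -55003 - 1210284 = -1265287)
A - (145 + 742*(-278)) = -1265287 - (145 + 742*(-278)) = -1265287 - (145 - 206276) = -1265287 - 1*(-206131) = -1265287 + 206131 = -1059156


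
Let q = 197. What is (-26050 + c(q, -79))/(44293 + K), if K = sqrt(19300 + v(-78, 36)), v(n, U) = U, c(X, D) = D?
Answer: -1157331797/1961850513 + 52258*sqrt(4834)/1961850513 ≈ -0.58807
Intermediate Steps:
K = 2*sqrt(4834) (K = sqrt(19300 + 36) = sqrt(19336) = 2*sqrt(4834) ≈ 139.05)
(-26050 + c(q, -79))/(44293 + K) = (-26050 - 79)/(44293 + 2*sqrt(4834)) = -26129/(44293 + 2*sqrt(4834))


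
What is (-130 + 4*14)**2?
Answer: 5476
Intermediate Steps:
(-130 + 4*14)**2 = (-130 + 56)**2 = (-74)**2 = 5476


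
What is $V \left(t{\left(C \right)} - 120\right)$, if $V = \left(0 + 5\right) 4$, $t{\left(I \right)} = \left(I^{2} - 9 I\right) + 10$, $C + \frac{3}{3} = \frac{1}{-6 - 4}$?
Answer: $- \frac{9889}{5} \approx -1977.8$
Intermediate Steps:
$C = - \frac{11}{10}$ ($C = -1 + \frac{1}{-6 - 4} = -1 + \frac{1}{-10} = -1 - \frac{1}{10} = - \frac{11}{10} \approx -1.1$)
$t{\left(I \right)} = 10 + I^{2} - 9 I$
$V = 20$ ($V = 5 \cdot 4 = 20$)
$V \left(t{\left(C \right)} - 120\right) = 20 \left(\left(10 + \left(- \frac{11}{10}\right)^{2} - - \frac{99}{10}\right) - 120\right) = 20 \left(\left(10 + \frac{121}{100} + \frac{99}{10}\right) - 120\right) = 20 \left(\frac{2111}{100} - 120\right) = 20 \left(- \frac{9889}{100}\right) = - \frac{9889}{5}$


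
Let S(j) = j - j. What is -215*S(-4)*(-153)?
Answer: 0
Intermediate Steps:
S(j) = 0
-215*S(-4)*(-153) = -215*0*(-153) = 0*(-153) = 0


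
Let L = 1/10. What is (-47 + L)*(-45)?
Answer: 4221/2 ≈ 2110.5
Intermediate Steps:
L = ⅒ ≈ 0.10000
(-47 + L)*(-45) = (-47 + ⅒)*(-45) = -469/10*(-45) = 4221/2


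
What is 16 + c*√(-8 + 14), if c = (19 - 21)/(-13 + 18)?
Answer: 16 - 2*√6/5 ≈ 15.020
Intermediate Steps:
c = -⅖ (c = -2/5 = -2*⅕ = -⅖ ≈ -0.40000)
16 + c*√(-8 + 14) = 16 - 2*√(-8 + 14)/5 = 16 - 2*√6/5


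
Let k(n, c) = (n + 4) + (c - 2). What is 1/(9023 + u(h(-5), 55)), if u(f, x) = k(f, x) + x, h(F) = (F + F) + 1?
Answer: 1/9126 ≈ 0.00010958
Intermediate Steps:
h(F) = 1 + 2*F (h(F) = 2*F + 1 = 1 + 2*F)
k(n, c) = 2 + c + n (k(n, c) = (4 + n) + (-2 + c) = 2 + c + n)
u(f, x) = 2 + f + 2*x (u(f, x) = (2 + x + f) + x = (2 + f + x) + x = 2 + f + 2*x)
1/(9023 + u(h(-5), 55)) = 1/(9023 + (2 + (1 + 2*(-5)) + 2*55)) = 1/(9023 + (2 + (1 - 10) + 110)) = 1/(9023 + (2 - 9 + 110)) = 1/(9023 + 103) = 1/9126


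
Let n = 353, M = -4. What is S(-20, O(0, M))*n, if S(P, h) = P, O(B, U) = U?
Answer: -7060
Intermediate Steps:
S(-20, O(0, M))*n = -20*353 = -7060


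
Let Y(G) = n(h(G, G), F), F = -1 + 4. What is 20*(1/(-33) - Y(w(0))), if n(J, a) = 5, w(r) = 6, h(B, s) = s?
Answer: -3320/33 ≈ -100.61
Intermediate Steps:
F = 3
Y(G) = 5
20*(1/(-33) - Y(w(0))) = 20*(1/(-33) - 1*5) = 20*(-1/33 - 5) = 20*(-166/33) = -3320/33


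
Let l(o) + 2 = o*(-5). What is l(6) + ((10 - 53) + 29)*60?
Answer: -872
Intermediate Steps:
l(o) = -2 - 5*o (l(o) = -2 + o*(-5) = -2 - 5*o)
l(6) + ((10 - 53) + 29)*60 = (-2 - 5*6) + ((10 - 53) + 29)*60 = (-2 - 30) + (-43 + 29)*60 = -32 - 14*60 = -32 - 840 = -872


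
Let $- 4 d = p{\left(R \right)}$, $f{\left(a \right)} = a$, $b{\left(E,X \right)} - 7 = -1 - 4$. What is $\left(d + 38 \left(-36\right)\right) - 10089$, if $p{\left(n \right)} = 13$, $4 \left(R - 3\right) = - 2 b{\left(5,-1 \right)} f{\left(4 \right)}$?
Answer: $- \frac{45841}{4} \approx -11460.0$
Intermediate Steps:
$b{\left(E,X \right)} = 2$ ($b{\left(E,X \right)} = 7 - 5 = 2$)
$R = -1$ ($R = 3 + \frac{\left(-2\right) 2 \cdot 4}{4} = 3 + \frac{\left(-4\right) 4}{4} = 3 + \frac{1}{4} \left(-16\right) = 3 - 4 = -1$)
$d = - \frac{13}{4}$ ($d = \left(- \frac{1}{4}\right) 13 = - \frac{13}{4} \approx -3.25$)
$\left(d + 38 \left(-36\right)\right) - 10089 = \left(- \frac{13}{4} + 38 \left(-36\right)\right) - 10089 = \left(- \frac{13}{4} - 1368\right) - 10089 = - \frac{5485}{4} - 10089 = - \frac{45841}{4}$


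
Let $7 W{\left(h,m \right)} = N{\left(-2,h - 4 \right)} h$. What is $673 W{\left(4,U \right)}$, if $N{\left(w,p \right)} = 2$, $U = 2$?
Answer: $\frac{5384}{7} \approx 769.14$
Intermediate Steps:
$W{\left(h,m \right)} = \frac{2 h}{7}$
$673 W{\left(4,U \right)} = 673 \cdot \frac{2}{7} \cdot 4 = 673 \cdot \frac{8}{7} = \frac{5384}{7}$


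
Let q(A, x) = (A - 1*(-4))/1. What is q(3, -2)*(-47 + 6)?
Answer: -287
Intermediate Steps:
q(A, x) = 4 + A (q(A, x) = (A + 4)*1 = (4 + A)*1 = 4 + A)
q(3, -2)*(-47 + 6) = (4 + 3)*(-47 + 6) = 7*(-41) = -287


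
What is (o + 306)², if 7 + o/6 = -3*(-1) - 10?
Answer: 49284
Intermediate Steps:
o = -84 (o = -42 + 6*(-3*(-1) - 10) = -42 + 6*(3 - 10) = -42 + 6*(-7) = -42 - 42 = -84)
(o + 306)² = (-84 + 306)² = 222² = 49284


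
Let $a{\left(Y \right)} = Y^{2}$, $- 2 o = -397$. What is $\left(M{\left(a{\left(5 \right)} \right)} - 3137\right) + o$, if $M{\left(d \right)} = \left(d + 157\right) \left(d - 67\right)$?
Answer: $- \frac{21165}{2} \approx -10583.0$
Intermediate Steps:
$o = \frac{397}{2}$ ($o = \left(- \frac{1}{2}\right) \left(-397\right) = \frac{397}{2} \approx 198.5$)
$M{\left(d \right)} = \left(-67 + d\right) \left(157 + d\right)$ ($M{\left(d \right)} = \left(157 + d\right) \left(-67 + d\right) = \left(-67 + d\right) \left(157 + d\right)$)
$\left(M{\left(a{\left(5 \right)} \right)} - 3137\right) + o = \left(\left(-10519 + \left(5^{2}\right)^{2} + 90 \cdot 5^{2}\right) - 3137\right) + \frac{397}{2} = \left(\left(-10519 + 25^{2} + 90 \cdot 25\right) - 3137\right) + \frac{397}{2} = \left(\left(-10519 + 625 + 2250\right) - 3137\right) + \frac{397}{2} = \left(-7644 - 3137\right) + \frac{397}{2} = -10781 + \frac{397}{2} = - \frac{21165}{2}$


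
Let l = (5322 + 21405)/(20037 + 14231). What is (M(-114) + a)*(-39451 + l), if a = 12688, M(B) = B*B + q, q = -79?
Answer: -34614891010305/34268 ≈ -1.0101e+9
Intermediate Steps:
l = 26727/34268 ≈ 0.77994
M(B) = -79 + B² (M(B) = B*B - 79 = B² - 79 = -79 + B²)
(M(-114) + a)*(-39451 + l) = ((-79 + (-114)²) + 12688)*(-39451 + 26727/34268) = ((-79 + 12996) + 12688)*(-1351880141/34268) = (12917 + 12688)*(-1351880141/34268) = 25605*(-1351880141/34268) = -34614891010305/34268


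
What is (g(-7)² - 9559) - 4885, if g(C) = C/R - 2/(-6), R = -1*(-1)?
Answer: -129596/9 ≈ -14400.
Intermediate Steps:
R = 1
g(C) = ⅓ + C (g(C) = C/1 - 2/(-6) = C*1 - 2*(-⅙) = C + ⅓ = ⅓ + C)
(g(-7)² - 9559) - 4885 = ((⅓ - 7)² - 9559) - 4885 = ((-20/3)² - 9559) - 4885 = (400/9 - 9559) - 4885 = -85631/9 - 4885 = -129596/9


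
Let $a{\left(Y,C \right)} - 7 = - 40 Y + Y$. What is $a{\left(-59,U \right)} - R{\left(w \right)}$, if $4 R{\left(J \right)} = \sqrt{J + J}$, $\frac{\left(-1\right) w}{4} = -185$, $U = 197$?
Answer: $2308 - \frac{\sqrt{370}}{2} \approx 2298.4$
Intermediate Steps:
$a{\left(Y,C \right)} = 7 - 39 Y$ ($a{\left(Y,C \right)} = 7 + \left(- 40 Y + Y\right) = 7 - 39 Y$)
$w = 740$ ($w = \left(-4\right) \left(-185\right) = 740$)
$R{\left(J \right)} = \frac{\sqrt{2} \sqrt{J}}{4}$ ($R{\left(J \right)} = \frac{\sqrt{J + J}}{4} = \frac{\sqrt{2 J}}{4} = \frac{\sqrt{2} \sqrt{J}}{4}$)
$a{\left(-59,U \right)} - R{\left(w \right)} = \left(7 - -2301\right) - \frac{\sqrt{2} \sqrt{740}}{4} = \left(7 + 2301\right) - \frac{\sqrt{2} \cdot 2 \sqrt{185}}{4} = 2308 - \frac{\sqrt{370}}{2}$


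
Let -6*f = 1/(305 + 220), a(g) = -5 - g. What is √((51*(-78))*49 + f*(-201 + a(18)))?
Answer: I*√43857434/15 ≈ 441.5*I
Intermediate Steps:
f = -1/3150 (f = -1/(6*(305 + 220)) = -⅙/525 = -⅙*1/525 = -1/3150 ≈ -0.00031746)
√((51*(-78))*49 + f*(-201 + a(18))) = √((51*(-78))*49 - (-201 + (-5 - 1*18))/3150) = √(-3978*49 - (-201 + (-5 - 18))/3150) = √(-194922 - (-201 - 23)/3150) = √(-194922 - 1/3150*(-224)) = √(-194922 + 16/225) = √(-43857434/225) = I*√43857434/15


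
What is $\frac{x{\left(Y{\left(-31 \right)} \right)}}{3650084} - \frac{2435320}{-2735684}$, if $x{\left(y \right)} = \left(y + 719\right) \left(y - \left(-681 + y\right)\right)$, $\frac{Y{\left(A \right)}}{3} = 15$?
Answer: $\frac{644528448821}{624092274841} \approx 1.0327$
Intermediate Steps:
$Y{\left(A \right)} = 45$ ($Y{\left(A \right)} = 3 \cdot 15 = 45$)
$x{\left(y \right)} = 489639 + 681 y$ ($x{\left(y \right)} = \left(719 + y\right) 681 = 489639 + 681 y$)
$\frac{x{\left(Y{\left(-31 \right)} \right)}}{3650084} - \frac{2435320}{-2735684} = \frac{489639 + 681 \cdot 45}{3650084} - \frac{2435320}{-2735684} = \left(489639 + 30645\right) \frac{1}{3650084} - - \frac{608830}{683921} = 520284 \cdot \frac{1}{3650084} + \frac{608830}{683921} = \frac{130071}{912521} + \frac{608830}{683921} = \frac{644528448821}{624092274841}$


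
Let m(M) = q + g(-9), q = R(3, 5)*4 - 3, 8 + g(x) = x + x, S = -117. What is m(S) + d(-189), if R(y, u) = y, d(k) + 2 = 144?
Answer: 125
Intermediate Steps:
d(k) = 142 (d(k) = -2 + 144 = 142)
g(x) = -8 + 2*x (g(x) = -8 + (x + x) = -8 + 2*x)
q = 9 (q = 3*4 - 3 = 12 - 3 = 9)
m(M) = -17 (m(M) = 9 + (-8 + 2*(-9)) = 9 + (-8 - 18) = 9 - 26 = -17)
m(S) + d(-189) = -17 + 142 = 125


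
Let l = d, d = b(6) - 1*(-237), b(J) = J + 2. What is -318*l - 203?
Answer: -78113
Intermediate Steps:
b(J) = 2 + J
d = 245 (d = (2 + 6) - 1*(-237) = 8 + 237 = 245)
l = 245
-318*l - 203 = -318*245 - 203 = -77910 - 203 = -78113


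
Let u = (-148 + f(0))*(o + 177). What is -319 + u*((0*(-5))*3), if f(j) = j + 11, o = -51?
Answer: -319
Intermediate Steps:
f(j) = 11 + j
u = -17262 (u = (-148 + (11 + 0))*(-51 + 177) = (-148 + 11)*126 = -137*126 = -17262)
-319 + u*((0*(-5))*3) = -319 - 17262*0*(-5)*3 = -319 - 0*3 = -319 - 17262*0 = -319 + 0 = -319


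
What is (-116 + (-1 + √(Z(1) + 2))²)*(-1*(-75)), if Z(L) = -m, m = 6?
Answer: -8925 - 300*I ≈ -8925.0 - 300.0*I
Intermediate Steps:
Z(L) = -6 (Z(L) = -1*6 = -6)
(-116 + (-1 + √(Z(1) + 2))²)*(-1*(-75)) = (-116 + (-1 + √(-6 + 2))²)*(-1*(-75)) = (-116 + (-1 + √(-4))²)*75 = (-116 + (-1 + 2*I)²)*75 = -8700 + 75*(-1 + 2*I)²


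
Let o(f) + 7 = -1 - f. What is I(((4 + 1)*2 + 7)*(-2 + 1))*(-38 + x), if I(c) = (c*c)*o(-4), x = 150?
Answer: -129472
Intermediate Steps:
o(f) = -8 - f (o(f) = -7 + (-1 - f) = -8 - f)
I(c) = -4*c² (I(c) = (c*c)*(-8 - 1*(-4)) = c²*(-8 + 4) = c²*(-4) = -4*c²)
I(((4 + 1)*2 + 7)*(-2 + 1))*(-38 + x) = (-4*(-2 + 1)²*((4 + 1)*2 + 7)²)*(-38 + 150) = -4*(5*2 + 7)²*112 = -4*(10 + 7)²*112 = -4*(17*(-1))²*112 = -4*(-17)²*112 = -4*289*112 = -1156*112 = -129472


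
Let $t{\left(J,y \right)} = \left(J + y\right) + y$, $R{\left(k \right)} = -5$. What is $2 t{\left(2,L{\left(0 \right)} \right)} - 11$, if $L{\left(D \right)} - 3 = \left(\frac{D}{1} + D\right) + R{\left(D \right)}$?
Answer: $-15$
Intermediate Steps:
$L{\left(D \right)} = -2 + 2 D$ ($L{\left(D \right)} = 3 - \left(5 - D - \frac{D}{1}\right) = 3 - \left(5 - D - D 1\right) = 3 + \left(\left(D + D\right) - 5\right) = 3 + \left(2 D - 5\right) = 3 + \left(-5 + 2 D\right) = -2 + 2 D$)
$t{\left(J,y \right)} = J + 2 y$
$2 t{\left(2,L{\left(0 \right)} \right)} - 11 = 2 \left(2 + 2 \left(-2 + 2 \cdot 0\right)\right) - 11 = 2 \left(2 + 2 \left(-2 + 0\right)\right) - 11 = 2 \left(2 + 2 \left(-2\right)\right) - 11 = 2 \left(2 - 4\right) - 11 = 2 \left(-2\right) - 11 = -4 - 11 = -15$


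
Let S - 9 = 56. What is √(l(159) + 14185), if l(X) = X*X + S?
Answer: √39531 ≈ 198.82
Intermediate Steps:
S = 65 (S = 9 + 56 = 65)
l(X) = 65 + X² (l(X) = X*X + 65 = X² + 65 = 65 + X²)
√(l(159) + 14185) = √((65 + 159²) + 14185) = √((65 + 25281) + 14185) = √(25346 + 14185) = √39531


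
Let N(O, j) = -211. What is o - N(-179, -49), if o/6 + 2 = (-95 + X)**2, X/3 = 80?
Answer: 126349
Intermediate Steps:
X = 240 (X = 3*80 = 240)
o = 126138 (o = -12 + 6*(-95 + 240)**2 = -12 + 6*145**2 = -12 + 6*21025 = -12 + 126150 = 126138)
o - N(-179, -49) = 126138 - 1*(-211) = 126138 + 211 = 126349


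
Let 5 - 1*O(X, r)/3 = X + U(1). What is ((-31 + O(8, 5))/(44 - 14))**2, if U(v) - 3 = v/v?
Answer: 676/225 ≈ 3.0044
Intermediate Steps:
U(v) = 4 (U(v) = 3 + v/v = 3 + 1 = 4)
O(X, r) = 3 - 3*X (O(X, r) = 15 - 3*(X + 4) = 15 - 3*(4 + X) = 15 + (-12 - 3*X) = 3 - 3*X)
((-31 + O(8, 5))/(44 - 14))**2 = ((-31 + (3 - 3*8))/(44 - 14))**2 = ((-31 + (3 - 24))/30)**2 = ((-31 - 21)*(1/30))**2 = (-52*1/30)**2 = (-26/15)**2 = 676/225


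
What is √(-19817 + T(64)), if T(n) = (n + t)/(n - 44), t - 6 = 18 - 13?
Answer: I*√79253/2 ≈ 140.76*I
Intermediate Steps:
t = 11 (t = 6 + (18 - 13) = 6 + 5 = 11)
T(n) = (11 + n)/(-44 + n) (T(n) = (n + 11)/(n - 44) = (11 + n)/(-44 + n))
√(-19817 + T(64)) = √(-19817 + (11 + 64)/(-44 + 64)) = √(-19817 + 75/20) = √(-19817 + (1/20)*75) = √(-19817 + 15/4) = √(-79253/4) = I*√79253/2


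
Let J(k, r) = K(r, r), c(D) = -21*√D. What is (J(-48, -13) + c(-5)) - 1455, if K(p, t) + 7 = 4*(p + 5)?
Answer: -1494 - 21*I*√5 ≈ -1494.0 - 46.957*I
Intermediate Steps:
K(p, t) = 13 + 4*p (K(p, t) = -7 + 4*(p + 5) = -7 + 4*(5 + p) = -7 + (20 + 4*p) = 13 + 4*p)
J(k, r) = 13 + 4*r
(J(-48, -13) + c(-5)) - 1455 = ((13 + 4*(-13)) - 21*I*√5) - 1455 = ((13 - 52) - 21*I*√5) - 1455 = (-39 - 21*I*√5) - 1455 = -1494 - 21*I*√5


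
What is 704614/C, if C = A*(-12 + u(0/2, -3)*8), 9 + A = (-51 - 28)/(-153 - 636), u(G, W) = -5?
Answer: 277970223/182572 ≈ 1522.5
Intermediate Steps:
A = -7022/789 (A = -9 + (-51 - 28)/(-153 - 636) = -9 - 79/(-789) = -9 - 79*(-1/789) = -9 + 79/789 = -7022/789 ≈ -8.8999)
C = 365144/789 (C = -7022*(-12 - 5*8)/789 = -7022*(-12 - 40)/789 = -7022/789*(-52) = 365144/789 ≈ 462.79)
704614/C = 704614/(365144/789) = 704614*(789/365144) = 277970223/182572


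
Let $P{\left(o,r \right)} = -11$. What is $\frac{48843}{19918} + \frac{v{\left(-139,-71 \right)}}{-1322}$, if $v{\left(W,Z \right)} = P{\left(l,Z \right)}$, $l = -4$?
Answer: $\frac{16197386}{6582899} \approx 2.4605$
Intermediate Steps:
$v{\left(W,Z \right)} = -11$
$\frac{48843}{19918} + \frac{v{\left(-139,-71 \right)}}{-1322} = \frac{48843}{19918} - \frac{11}{-1322} = 48843 \cdot \frac{1}{19918} - - \frac{11}{1322} = \frac{48843}{19918} + \frac{11}{1322} = \frac{16197386}{6582899}$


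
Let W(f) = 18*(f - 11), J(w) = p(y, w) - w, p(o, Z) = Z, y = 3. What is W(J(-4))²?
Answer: 39204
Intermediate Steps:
J(w) = 0 (J(w) = w - w = 0)
W(f) = -198 + 18*f (W(f) = 18*(-11 + f) = -198 + 18*f)
W(J(-4))² = (-198 + 18*0)² = (-198 + 0)² = (-198)² = 39204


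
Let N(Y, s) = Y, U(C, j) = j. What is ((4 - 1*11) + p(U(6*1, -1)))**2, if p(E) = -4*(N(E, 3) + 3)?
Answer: 225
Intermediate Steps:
p(E) = -12 - 4*E (p(E) = -4*(E + 3) = -4*(3 + E) = -12 - 4*E)
((4 - 1*11) + p(U(6*1, -1)))**2 = ((4 - 1*11) + (-12 - 4*(-1)))**2 = ((4 - 11) + (-12 + 4))**2 = (-7 - 8)**2 = (-15)**2 = 225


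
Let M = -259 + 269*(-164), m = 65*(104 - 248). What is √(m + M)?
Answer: I*√53735 ≈ 231.81*I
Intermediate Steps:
m = -9360 (m = 65*(-144) = -9360)
M = -44375 (M = -259 - 44116 = -44375)
√(m + M) = √(-9360 - 44375) = √(-53735) = I*√53735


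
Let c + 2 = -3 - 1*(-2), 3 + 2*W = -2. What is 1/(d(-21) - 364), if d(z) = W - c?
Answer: -2/727 ≈ -0.0027510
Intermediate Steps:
W = -5/2 (W = -3/2 + (1/2)*(-2) = -3/2 - 1 = -5/2 ≈ -2.5000)
c = -3 (c = -2 + (-3 - 1*(-2)) = -2 + (-3 + 2) = -2 - 1 = -3)
d(z) = 1/2 (d(z) = -5/2 - 1*(-3) = -5/2 + 3 = 1/2)
1/(d(-21) - 364) = 1/(1/2 - 364) = 1/(-727/2) = -2/727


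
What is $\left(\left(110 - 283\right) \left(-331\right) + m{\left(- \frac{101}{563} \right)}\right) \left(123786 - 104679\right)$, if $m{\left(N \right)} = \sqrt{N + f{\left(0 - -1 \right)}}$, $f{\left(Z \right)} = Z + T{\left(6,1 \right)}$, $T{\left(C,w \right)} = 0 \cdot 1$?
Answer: $1094124141 + \frac{19107 \sqrt{260106}}{563} \approx 1.0941 \cdot 10^{9}$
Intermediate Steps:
$T{\left(C,w \right)} = 0$
$f{\left(Z \right)} = Z$ ($f{\left(Z \right)} = Z + 0 = Z$)
$m{\left(N \right)} = \sqrt{1 + N}$ ($m{\left(N \right)} = \sqrt{N + \left(0 - -1\right)} = \sqrt{N + \left(0 + 1\right)} = \sqrt{N + 1} = \sqrt{1 + N}$)
$\left(\left(110 - 283\right) \left(-331\right) + m{\left(- \frac{101}{563} \right)}\right) \left(123786 - 104679\right) = \left(\left(110 - 283\right) \left(-331\right) + \sqrt{1 - \frac{101}{563}}\right) \left(123786 - 104679\right) = \left(\left(-173\right) \left(-331\right) + \sqrt{1 - \frac{101}{563}}\right) 19107 = \left(57263 + \sqrt{1 - \frac{101}{563}}\right) 19107 = \left(57263 + \sqrt{\frac{462}{563}}\right) 19107 = \left(57263 + \frac{\sqrt{260106}}{563}\right) 19107 = 1094124141 + \frac{19107 \sqrt{260106}}{563}$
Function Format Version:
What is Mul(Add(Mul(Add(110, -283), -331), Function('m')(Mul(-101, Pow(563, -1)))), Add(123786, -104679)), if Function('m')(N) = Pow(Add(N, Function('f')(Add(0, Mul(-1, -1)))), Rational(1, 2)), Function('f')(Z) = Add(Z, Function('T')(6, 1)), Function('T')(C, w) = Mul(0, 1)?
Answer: Add(1094124141, Mul(Rational(19107, 563), Pow(260106, Rational(1, 2)))) ≈ 1.0941e+9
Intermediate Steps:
Function('T')(C, w) = 0
Function('f')(Z) = Z (Function('f')(Z) = Add(Z, 0) = Z)
Function('m')(N) = Pow(Add(1, N), Rational(1, 2)) (Function('m')(N) = Pow(Add(N, Add(0, Mul(-1, -1))), Rational(1, 2)) = Pow(Add(N, Add(0, 1)), Rational(1, 2)) = Pow(Add(N, 1), Rational(1, 2)) = Pow(Add(1, N), Rational(1, 2)))
Mul(Add(Mul(Add(110, -283), -331), Function('m')(Mul(-101, Pow(563, -1)))), Add(123786, -104679)) = Mul(Add(Mul(Add(110, -283), -331), Pow(Add(1, Mul(-101, Pow(563, -1))), Rational(1, 2))), Add(123786, -104679)) = Mul(Add(Mul(-173, -331), Pow(Add(1, Mul(-101, Rational(1, 563))), Rational(1, 2))), 19107) = Mul(Add(57263, Pow(Add(1, Rational(-101, 563)), Rational(1, 2))), 19107) = Mul(Add(57263, Pow(Rational(462, 563), Rational(1, 2))), 19107) = Mul(Add(57263, Mul(Rational(1, 563), Pow(260106, Rational(1, 2)))), 19107) = Add(1094124141, Mul(Rational(19107, 563), Pow(260106, Rational(1, 2))))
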